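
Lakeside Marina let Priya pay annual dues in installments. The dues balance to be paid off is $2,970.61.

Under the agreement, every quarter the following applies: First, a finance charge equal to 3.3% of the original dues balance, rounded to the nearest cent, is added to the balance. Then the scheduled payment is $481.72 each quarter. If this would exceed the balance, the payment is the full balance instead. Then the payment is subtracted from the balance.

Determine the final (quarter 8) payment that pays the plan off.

$382.81

Quarter 1: opening $2,970.61; interest $98.03 → $3,068.64; payment $481.72; balance $2,586.92
Quarter 2: opening $2,586.92; interest $98.03 → $2,684.95; payment $481.72; balance $2,203.23
Quarter 3: opening $2,203.23; interest $98.03 → $2,301.26; payment $481.72; balance $1,819.54
Quarter 4: opening $1,819.54; interest $98.03 → $1,917.57; payment $481.72; balance $1,435.85
Quarter 5: opening $1,435.85; interest $98.03 → $1,533.88; payment $481.72; balance $1,052.16
Quarter 6: opening $1,052.16; interest $98.03 → $1,150.19; payment $481.72; balance $668.47
Quarter 7: opening $668.47; interest $98.03 → $766.50; payment $481.72; balance $284.78
Quarter 8: opening $284.78; interest $98.03 → $382.81; payment $382.81; balance $0.00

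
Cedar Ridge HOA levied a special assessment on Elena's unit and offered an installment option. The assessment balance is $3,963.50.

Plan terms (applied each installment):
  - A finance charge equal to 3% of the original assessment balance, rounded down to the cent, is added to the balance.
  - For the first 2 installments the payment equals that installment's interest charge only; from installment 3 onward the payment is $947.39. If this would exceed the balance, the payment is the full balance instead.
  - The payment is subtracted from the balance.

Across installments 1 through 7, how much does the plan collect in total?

Installment 1: opening $3,963.50; interest $118.90 → $4,082.40; payment $118.90; balance $3,963.50
Installment 2: opening $3,963.50; interest $118.90 → $4,082.40; payment $118.90; balance $3,963.50
Installment 3: opening $3,963.50; interest $118.90 → $4,082.40; payment $947.39; balance $3,135.01
Installment 4: opening $3,135.01; interest $118.90 → $3,253.91; payment $947.39; balance $2,306.52
Installment 5: opening $2,306.52; interest $118.90 → $2,425.42; payment $947.39; balance $1,478.03
Installment 6: opening $1,478.03; interest $118.90 → $1,596.93; payment $947.39; balance $649.54
Installment 7: opening $649.54; interest $118.90 → $768.44; payment $768.44; balance $0.00
Total paid: $4,795.80

$4,795.80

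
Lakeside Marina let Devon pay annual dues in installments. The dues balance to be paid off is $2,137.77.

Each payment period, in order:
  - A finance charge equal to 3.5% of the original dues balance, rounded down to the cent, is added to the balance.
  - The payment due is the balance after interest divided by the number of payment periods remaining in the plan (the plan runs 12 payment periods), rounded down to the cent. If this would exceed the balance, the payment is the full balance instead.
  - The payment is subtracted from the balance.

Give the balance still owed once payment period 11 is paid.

# | Opening | Interest | Payment | End bal
1 | $2,137.77 | $74.82 | $184.38 | $2,028.21
2 | $2,028.21 | $74.82 | $191.18 | $1,911.85
3 | $1,911.85 | $74.82 | $198.66 | $1,788.01
4 | $1,788.01 | $74.82 | $206.98 | $1,655.85
5 | $1,655.85 | $74.82 | $216.33 | $1,514.34
6 | $1,514.34 | $74.82 | $227.02 | $1,362.14
7 | $1,362.14 | $74.82 | $239.49 | $1,197.47
8 | $1,197.47 | $74.82 | $254.45 | $1,017.84
9 | $1,017.84 | $74.82 | $273.16 | $819.50
10 | $819.50 | $74.82 | $298.10 | $596.22
11 | $596.22 | $74.82 | $335.52 | $335.52

$335.52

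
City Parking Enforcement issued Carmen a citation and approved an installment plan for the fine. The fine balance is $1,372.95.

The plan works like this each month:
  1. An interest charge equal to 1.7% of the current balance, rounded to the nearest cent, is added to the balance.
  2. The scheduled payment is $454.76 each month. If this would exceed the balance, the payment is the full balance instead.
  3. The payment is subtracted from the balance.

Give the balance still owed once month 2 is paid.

$502.78

Month 1: opening $1,372.95; interest $23.34 → $1,396.29; payment $454.76; balance $941.53
Month 2: opening $941.53; interest $16.01 → $957.54; payment $454.76; balance $502.78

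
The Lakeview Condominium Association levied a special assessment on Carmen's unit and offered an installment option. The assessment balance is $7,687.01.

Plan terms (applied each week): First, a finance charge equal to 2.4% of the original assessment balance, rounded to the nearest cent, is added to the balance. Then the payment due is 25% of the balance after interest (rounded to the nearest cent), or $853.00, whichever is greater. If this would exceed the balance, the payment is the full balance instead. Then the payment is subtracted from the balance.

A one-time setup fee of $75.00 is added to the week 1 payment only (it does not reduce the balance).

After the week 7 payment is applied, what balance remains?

Week 1: opening $7,687.01; interest $184.49 → $7,871.50; payment $1,967.88 (+ $75.00 fee); balance $5,903.62
Week 2: opening $5,903.62; interest $184.49 → $6,088.11; payment $1,522.03; balance $4,566.08
Week 3: opening $4,566.08; interest $184.49 → $4,750.57; payment $1,187.64; balance $3,562.93
Week 4: opening $3,562.93; interest $184.49 → $3,747.42; payment $936.86; balance $2,810.56
Week 5: opening $2,810.56; interest $184.49 → $2,995.05; payment $853.00; balance $2,142.05
Week 6: opening $2,142.05; interest $184.49 → $2,326.54; payment $853.00; balance $1,473.54
Week 7: opening $1,473.54; interest $184.49 → $1,658.03; payment $853.00; balance $805.03

$805.03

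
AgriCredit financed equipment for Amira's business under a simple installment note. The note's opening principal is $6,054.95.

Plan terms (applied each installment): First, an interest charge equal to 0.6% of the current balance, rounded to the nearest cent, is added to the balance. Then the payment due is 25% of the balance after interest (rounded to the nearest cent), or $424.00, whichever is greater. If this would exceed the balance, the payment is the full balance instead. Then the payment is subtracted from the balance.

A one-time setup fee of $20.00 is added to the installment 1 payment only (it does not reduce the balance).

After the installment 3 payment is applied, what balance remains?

$2,600.68

# | Opening | Interest | Payment | Fee | End bal
1 | $6,054.95 | $36.33 | $1,522.82 | $20.00 | $4,568.46
2 | $4,568.46 | $27.41 | $1,148.97 | — | $3,446.90
3 | $3,446.90 | $20.68 | $866.90 | — | $2,600.68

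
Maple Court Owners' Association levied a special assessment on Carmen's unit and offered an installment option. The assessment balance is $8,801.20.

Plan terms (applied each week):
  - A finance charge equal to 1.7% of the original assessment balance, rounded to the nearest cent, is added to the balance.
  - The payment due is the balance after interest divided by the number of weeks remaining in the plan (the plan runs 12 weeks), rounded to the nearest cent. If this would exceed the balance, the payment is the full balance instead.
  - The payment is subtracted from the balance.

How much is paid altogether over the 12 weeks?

$10,596.64

# | Opening | Interest | Payment | End bal
1 | $8,801.20 | $149.62 | $745.90 | $8,204.92
2 | $8,204.92 | $149.62 | $759.50 | $7,595.04
3 | $7,595.04 | $149.62 | $774.47 | $6,970.19
4 | $6,970.19 | $149.62 | $791.09 | $6,328.72
5 | $6,328.72 | $149.62 | $809.79 | $5,668.55
6 | $5,668.55 | $149.62 | $831.17 | $4,987.00
7 | $4,987.00 | $149.62 | $856.10 | $4,280.52
8 | $4,280.52 | $149.62 | $886.03 | $3,544.11
9 | $3,544.11 | $149.62 | $923.43 | $2,770.30
10 | $2,770.30 | $149.62 | $973.31 | $1,946.61
11 | $1,946.61 | $149.62 | $1,048.12 | $1,048.11
12 | $1,048.11 | $149.62 | $1,197.73 | $0.00
Total paid: $10,596.64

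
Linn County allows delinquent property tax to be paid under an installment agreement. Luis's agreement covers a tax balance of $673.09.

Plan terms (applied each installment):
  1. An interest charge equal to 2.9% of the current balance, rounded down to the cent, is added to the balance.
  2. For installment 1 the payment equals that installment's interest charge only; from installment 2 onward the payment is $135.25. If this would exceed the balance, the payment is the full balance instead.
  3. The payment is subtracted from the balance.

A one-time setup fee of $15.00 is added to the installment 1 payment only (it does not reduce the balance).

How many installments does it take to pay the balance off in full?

7

Installment 1: opening $673.09; interest $19.51 → $692.60; payment $19.51 (+ $15.00 fee); balance $673.09
Installment 2: opening $673.09; interest $19.51 → $692.60; payment $135.25; balance $557.35
Installment 3: opening $557.35; interest $16.16 → $573.51; payment $135.25; balance $438.26
Installment 4: opening $438.26; interest $12.70 → $450.96; payment $135.25; balance $315.71
Installment 5: opening $315.71; interest $9.15 → $324.86; payment $135.25; balance $189.61
Installment 6: opening $189.61; interest $5.49 → $195.10; payment $135.25; balance $59.85
Installment 7: opening $59.85; interest $1.73 → $61.58; payment $61.58; balance $0.00
Balance reaches $0.00 in installment 7.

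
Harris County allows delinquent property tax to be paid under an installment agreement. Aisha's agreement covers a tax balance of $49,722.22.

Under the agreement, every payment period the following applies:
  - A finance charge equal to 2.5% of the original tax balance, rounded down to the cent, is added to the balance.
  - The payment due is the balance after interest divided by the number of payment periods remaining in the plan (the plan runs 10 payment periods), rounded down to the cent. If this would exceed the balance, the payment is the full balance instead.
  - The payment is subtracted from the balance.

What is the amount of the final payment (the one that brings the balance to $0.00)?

$8,613.09

Payment period 1: opening $49,722.22; interest $1,243.05 → $50,965.27; payment $5,096.52; balance $45,868.75
Payment period 2: opening $45,868.75; interest $1,243.05 → $47,111.80; payment $5,234.64; balance $41,877.16
Payment period 3: opening $41,877.16; interest $1,243.05 → $43,120.21; payment $5,390.02; balance $37,730.19
Payment period 4: opening $37,730.19; interest $1,243.05 → $38,973.24; payment $5,567.60; balance $33,405.64
Payment period 5: opening $33,405.64; interest $1,243.05 → $34,648.69; payment $5,774.78; balance $28,873.91
Payment period 6: opening $28,873.91; interest $1,243.05 → $30,116.96; payment $6,023.39; balance $24,093.57
Payment period 7: opening $24,093.57; interest $1,243.05 → $25,336.62; payment $6,334.15; balance $19,002.47
Payment period 8: opening $19,002.47; interest $1,243.05 → $20,245.52; payment $6,748.50; balance $13,497.02
Payment period 9: opening $13,497.02; interest $1,243.05 → $14,740.07; payment $7,370.03; balance $7,370.04
Payment period 10: opening $7,370.04; interest $1,243.05 → $8,613.09; payment $8,613.09; balance $0.00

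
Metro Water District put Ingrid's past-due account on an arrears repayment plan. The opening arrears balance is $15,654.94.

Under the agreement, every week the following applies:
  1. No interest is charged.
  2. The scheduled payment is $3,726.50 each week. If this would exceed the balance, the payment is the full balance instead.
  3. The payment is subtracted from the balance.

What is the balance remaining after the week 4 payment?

Week 1: $15,654.94 − $3,726.50 → $11,928.44
Week 2: $11,928.44 − $3,726.50 → $8,201.94
Week 3: $8,201.94 − $3,726.50 → $4,475.44
Week 4: $4,475.44 − $3,726.50 → $748.94

$748.94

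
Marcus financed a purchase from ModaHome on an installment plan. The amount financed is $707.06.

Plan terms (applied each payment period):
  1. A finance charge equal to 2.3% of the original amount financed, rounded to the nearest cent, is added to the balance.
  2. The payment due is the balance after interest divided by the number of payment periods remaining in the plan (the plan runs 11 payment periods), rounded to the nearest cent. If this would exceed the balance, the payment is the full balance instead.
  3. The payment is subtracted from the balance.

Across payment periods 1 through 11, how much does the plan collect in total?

Payment period 1: opening $707.06; interest $16.26 → $723.32; payment $65.76; balance $657.56
Payment period 2: opening $657.56; interest $16.26 → $673.82; payment $67.38; balance $606.44
Payment period 3: opening $606.44; interest $16.26 → $622.70; payment $69.19; balance $553.51
Payment period 4: opening $553.51; interest $16.26 → $569.77; payment $71.22; balance $498.55
Payment period 5: opening $498.55; interest $16.26 → $514.81; payment $73.54; balance $441.27
Payment period 6: opening $441.27; interest $16.26 → $457.53; payment $76.26; balance $381.27
Payment period 7: opening $381.27; interest $16.26 → $397.53; payment $79.51; balance $318.02
Payment period 8: opening $318.02; interest $16.26 → $334.28; payment $83.57; balance $250.71
Payment period 9: opening $250.71; interest $16.26 → $266.97; payment $88.99; balance $177.98
Payment period 10: opening $177.98; interest $16.26 → $194.24; payment $97.12; balance $97.12
Payment period 11: opening $97.12; interest $16.26 → $113.38; payment $113.38; balance $0.00
Total paid: $885.92

$885.92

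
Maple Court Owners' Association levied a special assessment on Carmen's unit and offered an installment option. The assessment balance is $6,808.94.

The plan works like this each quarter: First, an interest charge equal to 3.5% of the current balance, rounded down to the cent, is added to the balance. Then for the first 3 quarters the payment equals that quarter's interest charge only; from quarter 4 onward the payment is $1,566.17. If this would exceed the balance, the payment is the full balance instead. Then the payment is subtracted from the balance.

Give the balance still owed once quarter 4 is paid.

Quarter 1: $6,808.94 +$238.31 interest = $7,047.25; pay $238.31 → $6,808.94
Quarter 2: $6,808.94 +$238.31 interest = $7,047.25; pay $238.31 → $6,808.94
Quarter 3: $6,808.94 +$238.31 interest = $7,047.25; pay $238.31 → $6,808.94
Quarter 4: $6,808.94 +$238.31 interest = $7,047.25; pay $1,566.17 → $5,481.08

$5,481.08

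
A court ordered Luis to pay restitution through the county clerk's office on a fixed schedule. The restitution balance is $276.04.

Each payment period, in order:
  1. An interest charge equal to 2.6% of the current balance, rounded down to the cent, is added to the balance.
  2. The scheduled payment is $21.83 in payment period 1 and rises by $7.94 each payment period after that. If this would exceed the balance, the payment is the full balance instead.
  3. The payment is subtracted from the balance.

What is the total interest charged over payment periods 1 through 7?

$34.43

Payment period 1: opening $276.04; interest $7.17 → $283.21; payment $21.83; balance $261.38
Payment period 2: opening $261.38; interest $6.79 → $268.17; payment $29.77; balance $238.40
Payment period 3: opening $238.40; interest $6.19 → $244.59; payment $37.71; balance $206.88
Payment period 4: opening $206.88; interest $5.37 → $212.25; payment $45.65; balance $166.60
Payment period 5: opening $166.60; interest $4.33 → $170.93; payment $53.59; balance $117.34
Payment period 6: opening $117.34; interest $3.05 → $120.39; payment $61.53; balance $58.86
Payment period 7: opening $58.86; interest $1.53 → $60.39; payment $60.39; balance $0.00
Total interest: $7.17 + $6.79 + $6.19 + $5.37 + $4.33 + $3.05 + $1.53 = $34.43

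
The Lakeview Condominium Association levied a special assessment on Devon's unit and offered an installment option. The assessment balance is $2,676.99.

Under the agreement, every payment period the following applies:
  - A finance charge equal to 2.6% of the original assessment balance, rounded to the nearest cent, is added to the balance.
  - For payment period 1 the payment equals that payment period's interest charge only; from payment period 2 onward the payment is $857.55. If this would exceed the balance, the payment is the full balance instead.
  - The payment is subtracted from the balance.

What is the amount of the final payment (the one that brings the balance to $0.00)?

# | Opening | Interest | Payment | End bal
1 | $2,676.99 | $69.60 | $69.60 | $2,676.99
2 | $2,676.99 | $69.60 | $857.55 | $1,889.04
3 | $1,889.04 | $69.60 | $857.55 | $1,101.09
4 | $1,101.09 | $69.60 | $857.55 | $313.14
5 | $313.14 | $69.60 | $382.74 | $0.00

$382.74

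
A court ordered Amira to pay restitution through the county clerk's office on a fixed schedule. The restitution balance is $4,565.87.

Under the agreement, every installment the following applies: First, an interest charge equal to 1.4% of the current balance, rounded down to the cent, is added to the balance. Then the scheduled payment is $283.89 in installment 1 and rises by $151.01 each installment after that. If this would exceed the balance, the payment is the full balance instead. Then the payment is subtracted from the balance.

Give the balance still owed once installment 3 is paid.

$3,441.53

Installment 1: opening $4,565.87; interest $63.92 → $4,629.79; payment $283.89; balance $4,345.90
Installment 2: opening $4,345.90; interest $60.84 → $4,406.74; payment $434.90; balance $3,971.84
Installment 3: opening $3,971.84; interest $55.60 → $4,027.44; payment $585.91; balance $3,441.53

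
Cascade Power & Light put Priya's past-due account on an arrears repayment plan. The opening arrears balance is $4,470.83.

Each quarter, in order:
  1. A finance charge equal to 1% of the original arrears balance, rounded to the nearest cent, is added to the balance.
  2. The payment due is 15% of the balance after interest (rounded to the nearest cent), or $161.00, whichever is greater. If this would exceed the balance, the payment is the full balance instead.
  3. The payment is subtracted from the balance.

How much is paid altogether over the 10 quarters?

# | Opening | Interest | Payment | End bal
1 | $4,470.83 | $44.71 | $677.33 | $3,838.21
2 | $3,838.21 | $44.71 | $582.44 | $3,300.48
3 | $3,300.48 | $44.71 | $501.78 | $2,843.41
4 | $2,843.41 | $44.71 | $433.22 | $2,454.90
5 | $2,454.90 | $44.71 | $374.94 | $2,124.67
6 | $2,124.67 | $44.71 | $325.41 | $1,843.97
7 | $1,843.97 | $44.71 | $283.30 | $1,605.38
8 | $1,605.38 | $44.71 | $247.51 | $1,402.58
9 | $1,402.58 | $44.71 | $217.09 | $1,230.20
10 | $1,230.20 | $44.71 | $191.24 | $1,083.67
Total paid: $3,834.26

$3,834.26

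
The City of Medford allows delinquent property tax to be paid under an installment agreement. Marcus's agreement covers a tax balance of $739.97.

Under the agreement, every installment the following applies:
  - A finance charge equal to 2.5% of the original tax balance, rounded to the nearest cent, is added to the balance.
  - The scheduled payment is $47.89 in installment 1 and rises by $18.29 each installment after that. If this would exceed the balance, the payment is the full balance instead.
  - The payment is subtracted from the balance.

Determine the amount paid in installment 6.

$139.34

Installment 1: opening $739.97; interest $18.50 → $758.47; payment $47.89; balance $710.58
Installment 2: opening $710.58; interest $18.50 → $729.08; payment $66.18; balance $662.90
Installment 3: opening $662.90; interest $18.50 → $681.40; payment $84.47; balance $596.93
Installment 4: opening $596.93; interest $18.50 → $615.43; payment $102.76; balance $512.67
Installment 5: opening $512.67; interest $18.50 → $531.17; payment $121.05; balance $410.12
Installment 6: opening $410.12; interest $18.50 → $428.62; payment $139.34; balance $289.28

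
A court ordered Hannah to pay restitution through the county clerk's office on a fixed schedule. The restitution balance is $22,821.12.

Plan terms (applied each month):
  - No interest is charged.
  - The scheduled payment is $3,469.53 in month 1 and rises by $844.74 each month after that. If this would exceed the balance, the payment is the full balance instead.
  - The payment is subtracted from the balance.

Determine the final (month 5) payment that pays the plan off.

Month 1: opening $22,821.12; payment $3,469.53; balance $19,351.59
Month 2: opening $19,351.59; payment $4,314.27; balance $15,037.32
Month 3: opening $15,037.32; payment $5,159.01; balance $9,878.31
Month 4: opening $9,878.31; payment $6,003.75; balance $3,874.56
Month 5: opening $3,874.56; payment $3,874.56; balance $0.00

$3,874.56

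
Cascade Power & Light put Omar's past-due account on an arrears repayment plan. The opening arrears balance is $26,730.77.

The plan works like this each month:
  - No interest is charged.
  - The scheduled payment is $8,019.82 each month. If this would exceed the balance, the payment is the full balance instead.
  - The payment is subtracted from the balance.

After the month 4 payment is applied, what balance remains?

$0.00

Month 1: opening $26,730.77; payment $8,019.82; balance $18,710.95
Month 2: opening $18,710.95; payment $8,019.82; balance $10,691.13
Month 3: opening $10,691.13; payment $8,019.82; balance $2,671.31
Month 4: opening $2,671.31; payment $2,671.31; balance $0.00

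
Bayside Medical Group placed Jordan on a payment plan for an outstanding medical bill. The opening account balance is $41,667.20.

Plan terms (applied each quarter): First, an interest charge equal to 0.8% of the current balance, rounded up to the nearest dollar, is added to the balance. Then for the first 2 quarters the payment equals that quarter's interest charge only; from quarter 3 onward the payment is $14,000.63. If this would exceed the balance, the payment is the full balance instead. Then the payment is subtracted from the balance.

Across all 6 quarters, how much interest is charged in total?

$1,344.00

Quarter 1: $41,667.20 +$334.00 interest = $42,001.20; pay $334.00 → $41,667.20
Quarter 2: $41,667.20 +$334.00 interest = $42,001.20; pay $334.00 → $41,667.20
Quarter 3: $41,667.20 +$334.00 interest = $42,001.20; pay $14,000.63 → $28,000.57
Quarter 4: $28,000.57 +$225.00 interest = $28,225.57; pay $14,000.63 → $14,224.94
Quarter 5: $14,224.94 +$114.00 interest = $14,338.94; pay $14,000.63 → $338.31
Quarter 6: $338.31 +$3.00 interest = $341.31; pay $341.31 → $0.00
Total interest: $334.00 + $334.00 + $334.00 + $225.00 + $114.00 + $3.00 = $1,344.00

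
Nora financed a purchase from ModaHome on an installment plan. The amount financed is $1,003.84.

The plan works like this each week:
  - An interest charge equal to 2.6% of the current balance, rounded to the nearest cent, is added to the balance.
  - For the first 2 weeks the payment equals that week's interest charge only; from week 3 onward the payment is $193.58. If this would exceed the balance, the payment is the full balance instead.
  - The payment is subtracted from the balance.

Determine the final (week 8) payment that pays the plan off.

Week 1: $1,003.84 +$26.10 interest = $1,029.94; pay $26.10 → $1,003.84
Week 2: $1,003.84 +$26.10 interest = $1,029.94; pay $26.10 → $1,003.84
Week 3: $1,003.84 +$26.10 interest = $1,029.94; pay $193.58 → $836.36
Week 4: $836.36 +$21.75 interest = $858.11; pay $193.58 → $664.53
Week 5: $664.53 +$17.28 interest = $681.81; pay $193.58 → $488.23
Week 6: $488.23 +$12.69 interest = $500.92; pay $193.58 → $307.34
Week 7: $307.34 +$7.99 interest = $315.33; pay $193.58 → $121.75
Week 8: $121.75 +$3.17 interest = $124.92; pay $124.92 → $0.00

$124.92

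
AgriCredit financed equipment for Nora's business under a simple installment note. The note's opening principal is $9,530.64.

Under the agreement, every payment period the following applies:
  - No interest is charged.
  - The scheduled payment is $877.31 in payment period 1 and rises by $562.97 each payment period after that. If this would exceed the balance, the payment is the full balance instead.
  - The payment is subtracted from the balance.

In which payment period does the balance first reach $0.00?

Payment period 1: $9,530.64 − $877.31 → $8,653.33
Payment period 2: $8,653.33 − $1,440.28 → $7,213.05
Payment period 3: $7,213.05 − $2,003.25 → $5,209.80
Payment period 4: $5,209.80 − $2,566.22 → $2,643.58
Payment period 5: $2,643.58 − $2,643.58 → $0.00
Balance reaches $0.00 in payment period 5.

5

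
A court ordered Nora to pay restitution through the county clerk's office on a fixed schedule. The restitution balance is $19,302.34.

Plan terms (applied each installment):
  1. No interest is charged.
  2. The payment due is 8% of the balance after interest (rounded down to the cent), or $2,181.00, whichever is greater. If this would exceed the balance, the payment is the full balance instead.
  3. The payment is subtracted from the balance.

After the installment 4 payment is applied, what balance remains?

$10,578.34

Installment 1: opening $19,302.34; payment $2,181.00; balance $17,121.34
Installment 2: opening $17,121.34; payment $2,181.00; balance $14,940.34
Installment 3: opening $14,940.34; payment $2,181.00; balance $12,759.34
Installment 4: opening $12,759.34; payment $2,181.00; balance $10,578.34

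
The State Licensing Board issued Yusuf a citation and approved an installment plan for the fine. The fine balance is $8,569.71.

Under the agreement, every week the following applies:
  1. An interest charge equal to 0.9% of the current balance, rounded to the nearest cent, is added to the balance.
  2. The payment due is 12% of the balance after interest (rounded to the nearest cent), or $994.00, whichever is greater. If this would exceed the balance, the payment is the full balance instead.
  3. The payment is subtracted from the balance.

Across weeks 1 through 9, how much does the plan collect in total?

Week 1: opening $8,569.71; interest $77.13 → $8,646.84; payment $1,037.62; balance $7,609.22
Week 2: opening $7,609.22; interest $68.48 → $7,677.70; payment $994.00; balance $6,683.70
Week 3: opening $6,683.70; interest $60.15 → $6,743.85; payment $994.00; balance $5,749.85
Week 4: opening $5,749.85; interest $51.75 → $5,801.60; payment $994.00; balance $4,807.60
Week 5: opening $4,807.60; interest $43.27 → $4,850.87; payment $994.00; balance $3,856.87
Week 6: opening $3,856.87; interest $34.71 → $3,891.58; payment $994.00; balance $2,897.58
Week 7: opening $2,897.58; interest $26.08 → $2,923.66; payment $994.00; balance $1,929.66
Week 8: opening $1,929.66; interest $17.37 → $1,947.03; payment $994.00; balance $953.03
Week 9: opening $953.03; interest $8.58 → $961.61; payment $961.61; balance $0.00
Total paid: $8,957.23

$8,957.23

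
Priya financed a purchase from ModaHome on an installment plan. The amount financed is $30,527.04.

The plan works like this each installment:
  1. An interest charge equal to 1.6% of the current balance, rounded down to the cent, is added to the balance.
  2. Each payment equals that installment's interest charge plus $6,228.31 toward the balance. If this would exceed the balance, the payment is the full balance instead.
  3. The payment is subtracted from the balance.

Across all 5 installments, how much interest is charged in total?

$1,445.61

Installment 1: $30,527.04 +$488.43 interest = $31,015.47; pay $6,716.74 → $24,298.73
Installment 2: $24,298.73 +$388.77 interest = $24,687.50; pay $6,617.08 → $18,070.42
Installment 3: $18,070.42 +$289.12 interest = $18,359.54; pay $6,517.43 → $11,842.11
Installment 4: $11,842.11 +$189.47 interest = $12,031.58; pay $6,417.78 → $5,613.80
Installment 5: $5,613.80 +$89.82 interest = $5,703.62; pay $5,703.62 → $0.00
Total interest: $488.43 + $388.77 + $289.12 + $189.47 + $89.82 = $1,445.61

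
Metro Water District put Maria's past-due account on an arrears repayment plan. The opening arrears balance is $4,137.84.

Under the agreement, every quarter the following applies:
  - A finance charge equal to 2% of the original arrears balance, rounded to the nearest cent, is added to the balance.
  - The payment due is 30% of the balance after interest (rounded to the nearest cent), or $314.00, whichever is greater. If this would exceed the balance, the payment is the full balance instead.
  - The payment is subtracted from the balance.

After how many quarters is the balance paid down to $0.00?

9

# | Opening | Interest | Payment | End bal
1 | $4,137.84 | $82.76 | $1,266.18 | $2,954.42
2 | $2,954.42 | $82.76 | $911.15 | $2,126.03
3 | $2,126.03 | $82.76 | $662.64 | $1,546.15
4 | $1,546.15 | $82.76 | $488.67 | $1,140.24
5 | $1,140.24 | $82.76 | $366.90 | $856.10
6 | $856.10 | $82.76 | $314.00 | $624.86
7 | $624.86 | $82.76 | $314.00 | $393.62
8 | $393.62 | $82.76 | $314.00 | $162.38
9 | $162.38 | $82.76 | $245.14 | $0.00
Balance reaches $0.00 in quarter 9.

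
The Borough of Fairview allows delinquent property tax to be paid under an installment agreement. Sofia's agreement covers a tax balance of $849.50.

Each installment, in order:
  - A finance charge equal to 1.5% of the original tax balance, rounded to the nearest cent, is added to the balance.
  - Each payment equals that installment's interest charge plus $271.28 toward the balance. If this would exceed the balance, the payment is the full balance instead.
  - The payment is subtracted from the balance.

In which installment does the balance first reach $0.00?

Installment 1: opening $849.50; interest $12.74 → $862.24; payment $284.02; balance $578.22
Installment 2: opening $578.22; interest $12.74 → $590.96; payment $284.02; balance $306.94
Installment 3: opening $306.94; interest $12.74 → $319.68; payment $284.02; balance $35.66
Installment 4: opening $35.66; interest $12.74 → $48.40; payment $48.40; balance $0.00
Balance reaches $0.00 in installment 4.

4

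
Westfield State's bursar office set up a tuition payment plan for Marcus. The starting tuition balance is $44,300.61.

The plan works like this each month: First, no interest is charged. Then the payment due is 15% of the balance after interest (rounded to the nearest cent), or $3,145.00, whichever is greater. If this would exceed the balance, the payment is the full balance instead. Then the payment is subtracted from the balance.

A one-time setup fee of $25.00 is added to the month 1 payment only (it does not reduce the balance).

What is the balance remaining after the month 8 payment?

Month 1: opening $44,300.61; payment $6,645.09 (+ $25.00 fee); balance $37,655.52
Month 2: opening $37,655.52; payment $5,648.33; balance $32,007.19
Month 3: opening $32,007.19; payment $4,801.08; balance $27,206.11
Month 4: opening $27,206.11; payment $4,080.92; balance $23,125.19
Month 5: opening $23,125.19; payment $3,468.78; balance $19,656.41
Month 6: opening $19,656.41; payment $3,145.00; balance $16,511.41
Month 7: opening $16,511.41; payment $3,145.00; balance $13,366.41
Month 8: opening $13,366.41; payment $3,145.00; balance $10,221.41

$10,221.41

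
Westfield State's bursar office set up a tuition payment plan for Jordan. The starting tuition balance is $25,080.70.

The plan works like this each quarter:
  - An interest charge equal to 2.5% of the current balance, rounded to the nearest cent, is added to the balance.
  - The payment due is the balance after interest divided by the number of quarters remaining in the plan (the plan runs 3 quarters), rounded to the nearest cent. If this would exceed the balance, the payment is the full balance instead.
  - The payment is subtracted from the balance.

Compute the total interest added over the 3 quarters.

Quarter 1: $25,080.70 +$627.02 interest = $25,707.72; pay $8,569.24 → $17,138.48
Quarter 2: $17,138.48 +$428.46 interest = $17,566.94; pay $8,783.47 → $8,783.47
Quarter 3: $8,783.47 +$219.59 interest = $9,003.06; pay $9,003.06 → $0.00
Total interest: $627.02 + $428.46 + $219.59 = $1,275.07

$1,275.07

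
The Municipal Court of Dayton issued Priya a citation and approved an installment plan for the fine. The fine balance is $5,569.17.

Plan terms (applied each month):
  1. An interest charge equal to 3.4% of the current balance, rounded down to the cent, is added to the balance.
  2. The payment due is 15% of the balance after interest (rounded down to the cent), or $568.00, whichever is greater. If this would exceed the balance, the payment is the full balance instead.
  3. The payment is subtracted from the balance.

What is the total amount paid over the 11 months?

Month 1: $5,569.17 +$189.35 interest = $5,758.52; pay $863.77 → $4,894.75
Month 2: $4,894.75 +$166.42 interest = $5,061.17; pay $759.17 → $4,302.00
Month 3: $4,302.00 +$146.26 interest = $4,448.26; pay $667.23 → $3,781.03
Month 4: $3,781.03 +$128.55 interest = $3,909.58; pay $586.43 → $3,323.15
Month 5: $3,323.15 +$112.98 interest = $3,436.13; pay $568.00 → $2,868.13
Month 6: $2,868.13 +$97.51 interest = $2,965.64; pay $568.00 → $2,397.64
Month 7: $2,397.64 +$81.51 interest = $2,479.15; pay $568.00 → $1,911.15
Month 8: $1,911.15 +$64.97 interest = $1,976.12; pay $568.00 → $1,408.12
Month 9: $1,408.12 +$47.87 interest = $1,455.99; pay $568.00 → $887.99
Month 10: $887.99 +$30.19 interest = $918.18; pay $568.00 → $350.18
Month 11: $350.18 +$11.90 interest = $362.08; pay $362.08 → $0.00
Total paid: $6,646.68

$6,646.68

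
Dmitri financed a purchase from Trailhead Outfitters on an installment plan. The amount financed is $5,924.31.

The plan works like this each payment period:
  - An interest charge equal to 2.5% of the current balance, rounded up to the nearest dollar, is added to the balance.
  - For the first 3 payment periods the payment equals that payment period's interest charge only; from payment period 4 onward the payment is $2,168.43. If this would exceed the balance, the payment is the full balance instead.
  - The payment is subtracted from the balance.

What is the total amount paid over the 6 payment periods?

$6,664.31

Payment period 1: opening $5,924.31; interest $149.00 → $6,073.31; payment $149.00; balance $5,924.31
Payment period 2: opening $5,924.31; interest $149.00 → $6,073.31; payment $149.00; balance $5,924.31
Payment period 3: opening $5,924.31; interest $149.00 → $6,073.31; payment $149.00; balance $5,924.31
Payment period 4: opening $5,924.31; interest $149.00 → $6,073.31; payment $2,168.43; balance $3,904.88
Payment period 5: opening $3,904.88; interest $98.00 → $4,002.88; payment $2,168.43; balance $1,834.45
Payment period 6: opening $1,834.45; interest $46.00 → $1,880.45; payment $1,880.45; balance $0.00
Total paid: $6,664.31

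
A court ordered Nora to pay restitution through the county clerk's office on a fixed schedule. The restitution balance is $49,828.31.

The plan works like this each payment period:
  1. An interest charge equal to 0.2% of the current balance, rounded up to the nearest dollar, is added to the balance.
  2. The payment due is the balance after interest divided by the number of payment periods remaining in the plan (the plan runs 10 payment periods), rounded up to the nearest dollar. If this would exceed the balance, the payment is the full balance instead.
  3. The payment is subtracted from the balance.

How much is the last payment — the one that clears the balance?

$5,083.31

# | Opening | Interest | Payment | End bal
1 | $49,828.31 | $100.00 | $4,993.00 | $44,935.31
2 | $44,935.31 | $90.00 | $5,003.00 | $40,022.31
3 | $40,022.31 | $81.00 | $5,013.00 | $35,090.31
4 | $35,090.31 | $71.00 | $5,024.00 | $30,137.31
5 | $30,137.31 | $61.00 | $5,034.00 | $25,164.31
6 | $25,164.31 | $51.00 | $5,044.00 | $20,171.31
7 | $20,171.31 | $41.00 | $5,054.00 | $15,158.31
8 | $15,158.31 | $31.00 | $5,064.00 | $10,125.31
9 | $10,125.31 | $21.00 | $5,074.00 | $5,072.31
10 | $5,072.31 | $11.00 | $5,083.31 | $0.00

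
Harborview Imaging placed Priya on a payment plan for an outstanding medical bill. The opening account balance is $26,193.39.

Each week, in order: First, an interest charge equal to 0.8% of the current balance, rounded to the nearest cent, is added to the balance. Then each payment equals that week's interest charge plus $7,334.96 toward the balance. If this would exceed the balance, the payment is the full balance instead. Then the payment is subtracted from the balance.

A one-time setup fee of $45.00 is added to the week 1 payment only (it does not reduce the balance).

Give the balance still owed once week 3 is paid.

$4,188.51

Week 1: $26,193.39 +$209.55 interest = $26,402.94; pay $7,544.51 (+ $45.00 fee) → $18,858.43
Week 2: $18,858.43 +$150.87 interest = $19,009.30; pay $7,485.83 → $11,523.47
Week 3: $11,523.47 +$92.19 interest = $11,615.66; pay $7,427.15 → $4,188.51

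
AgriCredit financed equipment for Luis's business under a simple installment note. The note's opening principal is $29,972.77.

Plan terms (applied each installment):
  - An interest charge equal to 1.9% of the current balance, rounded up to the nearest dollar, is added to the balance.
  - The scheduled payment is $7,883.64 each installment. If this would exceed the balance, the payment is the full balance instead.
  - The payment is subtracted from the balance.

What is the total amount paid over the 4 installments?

$31,407.77

Installment 1: $29,972.77 +$570.00 interest = $30,542.77; pay $7,883.64 → $22,659.13
Installment 2: $22,659.13 +$431.00 interest = $23,090.13; pay $7,883.64 → $15,206.49
Installment 3: $15,206.49 +$289.00 interest = $15,495.49; pay $7,883.64 → $7,611.85
Installment 4: $7,611.85 +$145.00 interest = $7,756.85; pay $7,756.85 → $0.00
Total paid: $31,407.77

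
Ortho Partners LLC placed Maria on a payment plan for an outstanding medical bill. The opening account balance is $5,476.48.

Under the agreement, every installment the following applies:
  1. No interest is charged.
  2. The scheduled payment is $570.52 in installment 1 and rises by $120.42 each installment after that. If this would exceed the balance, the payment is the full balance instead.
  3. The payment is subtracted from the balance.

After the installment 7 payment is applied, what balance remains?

Installment 1: opening $5,476.48; payment $570.52; balance $4,905.96
Installment 2: opening $4,905.96; payment $690.94; balance $4,215.02
Installment 3: opening $4,215.02; payment $811.36; balance $3,403.66
Installment 4: opening $3,403.66; payment $931.78; balance $2,471.88
Installment 5: opening $2,471.88; payment $1,052.20; balance $1,419.68
Installment 6: opening $1,419.68; payment $1,172.62; balance $247.06
Installment 7: opening $247.06; payment $247.06; balance $0.00

$0.00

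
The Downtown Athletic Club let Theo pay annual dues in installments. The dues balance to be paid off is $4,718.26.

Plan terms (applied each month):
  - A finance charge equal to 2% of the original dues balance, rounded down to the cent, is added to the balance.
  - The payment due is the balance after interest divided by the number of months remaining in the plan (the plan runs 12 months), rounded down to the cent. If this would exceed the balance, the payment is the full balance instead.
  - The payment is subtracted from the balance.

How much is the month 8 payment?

$489.42

Month 1: opening $4,718.26; interest $94.36 → $4,812.62; payment $401.05; balance $4,411.57
Month 2: opening $4,411.57; interest $94.36 → $4,505.93; payment $409.63; balance $4,096.30
Month 3: opening $4,096.30; interest $94.36 → $4,190.66; payment $419.06; balance $3,771.60
Month 4: opening $3,771.60; interest $94.36 → $3,865.96; payment $429.55; balance $3,436.41
Month 5: opening $3,436.41; interest $94.36 → $3,530.77; payment $441.34; balance $3,089.43
Month 6: opening $3,089.43; interest $94.36 → $3,183.79; payment $454.82; balance $2,728.97
Month 7: opening $2,728.97; interest $94.36 → $2,823.33; payment $470.55; balance $2,352.78
Month 8: opening $2,352.78; interest $94.36 → $2,447.14; payment $489.42; balance $1,957.72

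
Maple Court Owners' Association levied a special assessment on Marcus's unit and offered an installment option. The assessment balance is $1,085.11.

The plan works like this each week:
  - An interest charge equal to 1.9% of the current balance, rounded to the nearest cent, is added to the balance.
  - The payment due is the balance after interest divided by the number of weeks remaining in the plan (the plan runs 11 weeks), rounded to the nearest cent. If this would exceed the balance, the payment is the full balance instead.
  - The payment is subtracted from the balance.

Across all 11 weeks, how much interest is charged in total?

$131.90

# | Opening | Interest | Payment | End bal
1 | $1,085.11 | $20.62 | $100.52 | $1,005.21
2 | $1,005.21 | $19.10 | $102.43 | $921.88
3 | $921.88 | $17.52 | $104.38 | $835.02
4 | $835.02 | $15.87 | $106.36 | $744.53
5 | $744.53 | $14.15 | $108.38 | $650.30
6 | $650.30 | $12.36 | $110.44 | $552.22
7 | $552.22 | $10.49 | $112.54 | $450.17
8 | $450.17 | $8.55 | $114.68 | $344.04
9 | $344.04 | $6.54 | $116.86 | $233.72
10 | $233.72 | $4.44 | $119.08 | $119.08
11 | $119.08 | $2.26 | $121.34 | $0.00
Total interest: $20.62 + $19.10 + $17.52 + $15.87 + $14.15 + $12.36 + $10.49 + $8.55 + $6.54 + $4.44 + $2.26 = $131.90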